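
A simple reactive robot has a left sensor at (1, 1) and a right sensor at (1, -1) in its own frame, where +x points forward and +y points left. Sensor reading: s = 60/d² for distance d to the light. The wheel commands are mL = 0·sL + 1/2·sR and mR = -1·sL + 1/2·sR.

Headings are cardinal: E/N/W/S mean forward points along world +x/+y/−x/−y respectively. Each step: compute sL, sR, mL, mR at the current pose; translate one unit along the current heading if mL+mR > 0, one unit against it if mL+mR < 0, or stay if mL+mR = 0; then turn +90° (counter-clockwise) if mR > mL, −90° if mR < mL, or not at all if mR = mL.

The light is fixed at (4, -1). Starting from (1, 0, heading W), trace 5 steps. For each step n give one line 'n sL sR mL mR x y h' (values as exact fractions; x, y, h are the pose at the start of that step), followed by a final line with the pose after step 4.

0 15/4 3 3/2 -9/4 1 0 W
1 60/13 12 6 18/13 2 0 N
2 6 30 15 9 2 1 E
3 60 12 6 -54 3 1 S
4 15/2 3 3/2 -6 3 2 W
final 4 2 N

n=0: pose=(1,0,W); sL=15/4, sR=3; mL=3/2, mR=-9/4; mL+mR=-3/4 → advance -1; mR−mL=-15/4 → turn -1·90°
n=1: pose=(2,0,N); sL=60/13, sR=12; mL=6, mR=18/13; mL+mR=96/13 → advance +1; mR−mL=-60/13 → turn -1·90°
n=2: pose=(2,1,E); sL=6, sR=30; mL=15, mR=9; mL+mR=24 → advance +1; mR−mL=-6 → turn -1·90°
n=3: pose=(3,1,S); sL=60, sR=12; mL=6, mR=-54; mL+mR=-48 → advance -1; mR−mL=-60 → turn -1·90°
n=4: pose=(3,2,W); sL=15/2, sR=3; mL=3/2, mR=-6; mL+mR=-9/2 → advance -1; mR−mL=-15/2 → turn -1·90°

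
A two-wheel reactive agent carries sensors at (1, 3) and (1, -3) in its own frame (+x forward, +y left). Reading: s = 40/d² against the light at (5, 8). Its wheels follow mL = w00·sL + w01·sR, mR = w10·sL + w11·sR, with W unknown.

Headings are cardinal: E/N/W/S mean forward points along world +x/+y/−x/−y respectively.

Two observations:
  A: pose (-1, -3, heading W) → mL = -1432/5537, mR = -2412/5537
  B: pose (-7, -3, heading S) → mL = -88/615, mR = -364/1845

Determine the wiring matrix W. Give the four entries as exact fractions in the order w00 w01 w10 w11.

-1/2 -1/2 -1/2 -1

obs A: pose=(-1,-3,W) → sL=8/49, sR=40/113, mL=-1432/5537, mR=-2412/5537
obs B: pose=(-7,-3,S) → sL=8/45, sR=40/369, mL=-88/615, mR=-364/1845
sensor matrix S = [[8/49, 40/113], [8/45, 40/369]]; det S = -92416/2043153
solve [mL_A; mL_B] = S·[w00; w01] and [mR_A; mR_B] = S·[w10; w11]:
  w00 = -1/2, w01 = -1/2, w10 = -1/2, w11 = -1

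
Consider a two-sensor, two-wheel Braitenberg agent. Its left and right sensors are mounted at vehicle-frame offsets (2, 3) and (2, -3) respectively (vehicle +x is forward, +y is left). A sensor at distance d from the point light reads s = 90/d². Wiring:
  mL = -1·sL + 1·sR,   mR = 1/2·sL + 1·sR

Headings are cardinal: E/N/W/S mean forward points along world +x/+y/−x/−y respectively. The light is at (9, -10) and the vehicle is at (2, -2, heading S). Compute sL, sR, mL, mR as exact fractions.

45/26 45/68 -945/884 675/442

left sensor world pos  = (5, -4); dL² = 52
right sensor world pos = (-1, -4); dR² = 136
sL = 90/52 = 45/26
sR = 90/136 = 45/68
mL = -1·sL + 1·sR = -945/884
mR = 1/2·sL + 1·sR = 675/442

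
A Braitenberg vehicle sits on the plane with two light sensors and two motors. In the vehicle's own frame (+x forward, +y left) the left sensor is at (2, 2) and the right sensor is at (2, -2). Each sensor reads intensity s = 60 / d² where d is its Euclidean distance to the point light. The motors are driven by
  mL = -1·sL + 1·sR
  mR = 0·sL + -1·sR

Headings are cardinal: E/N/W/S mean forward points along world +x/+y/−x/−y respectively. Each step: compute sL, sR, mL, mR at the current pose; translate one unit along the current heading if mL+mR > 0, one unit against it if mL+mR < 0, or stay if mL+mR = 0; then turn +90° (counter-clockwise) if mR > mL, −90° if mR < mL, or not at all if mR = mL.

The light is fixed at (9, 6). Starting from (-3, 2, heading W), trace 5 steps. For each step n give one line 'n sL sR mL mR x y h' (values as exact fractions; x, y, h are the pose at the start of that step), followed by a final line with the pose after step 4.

n=0: pose=(-3,2,W); sL=15/58, sR=3/10; mL=6/145, mR=-3/10; mL+mR=-15/58 → advance -1; mR−mL=-99/290 → turn -1·90°
n=1: pose=(-2,2,N); sL=60/173, sR=12/17; mL=1056/2941, mR=-12/17; mL+mR=-60/173 → advance -1; mR−mL=-3132/2941 → turn -1·90°
n=2: pose=(-2,1,E); sL=2/3, sR=6/13; mL=-8/39, mR=-6/13; mL+mR=-2/3 → advance -1; mR−mL=-10/39 → turn -1·90°
n=3: pose=(-3,1,S); sL=60/149, sR=12/49; mL=-1152/7301, mR=-12/49; mL+mR=-60/149 → advance -1; mR−mL=-636/7301 → turn -1·90°
n=4: pose=(-3,2,W); sL=15/58, sR=3/10; mL=6/145, mR=-3/10; mL+mR=-15/58 → advance -1; mR−mL=-99/290 → turn -1·90°

0 15/58 3/10 6/145 -3/10 -3 2 W
1 60/173 12/17 1056/2941 -12/17 -2 2 N
2 2/3 6/13 -8/39 -6/13 -2 1 E
3 60/149 12/49 -1152/7301 -12/49 -3 1 S
4 15/58 3/10 6/145 -3/10 -3 2 W
final -2 2 N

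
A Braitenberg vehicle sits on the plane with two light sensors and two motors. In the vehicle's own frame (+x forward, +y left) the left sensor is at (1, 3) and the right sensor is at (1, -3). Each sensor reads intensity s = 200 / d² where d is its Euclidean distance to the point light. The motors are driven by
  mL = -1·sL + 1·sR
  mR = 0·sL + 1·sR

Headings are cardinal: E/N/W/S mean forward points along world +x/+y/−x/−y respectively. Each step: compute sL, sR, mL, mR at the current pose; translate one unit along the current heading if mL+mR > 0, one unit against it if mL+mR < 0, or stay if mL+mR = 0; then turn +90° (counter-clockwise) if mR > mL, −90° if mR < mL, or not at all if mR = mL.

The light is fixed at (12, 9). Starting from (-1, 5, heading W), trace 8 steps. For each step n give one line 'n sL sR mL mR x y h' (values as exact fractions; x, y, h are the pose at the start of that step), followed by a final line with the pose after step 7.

n=0: pose=(-1,5,W); sL=40/49, sR=200/197; mL=1920/9653, mR=200/197; mL+mR=11720/9653 → advance +1; mR−mL=40/49 → turn +1·90°
n=1: pose=(-2,5,S); sL=100/73, sR=100/157; mL=-8400/11461, mR=100/157; mL+mR=-1100/11461 → advance -1; mR−mL=100/73 → turn +1·90°
n=2: pose=(-2,6,E); sL=200/169, sR=40/41; mL=-1440/6929, mR=40/41; mL+mR=5320/6929 → advance +1; mR−mL=200/169 → turn +1·90°
n=3: pose=(-1,6,N); sL=10/13, sR=25/13; mL=15/13, mR=25/13; mL+mR=40/13 → advance +1; mR−mL=10/13 → turn +1·90°
n=4: pose=(-1,7,W); sL=200/221, sR=200/197; mL=4800/43537, mR=200/197; mL+mR=49000/43537 → advance +1; mR−mL=200/221 → turn +1·90°
n=5: pose=(-2,7,S); sL=20/13, sR=100/149; mL=-1680/1937, mR=100/149; mL+mR=-380/1937 → advance -1; mR−mL=20/13 → turn +1·90°
n=6: pose=(-2,8,E); sL=200/173, sR=40/37; mL=-480/6401, mR=40/37; mL+mR=6440/6401 → advance +1; mR−mL=200/173 → turn +1·90°
n=7: pose=(-1,8,N); sL=25/32, sR=2; mL=39/32, mR=2; mL+mR=103/32 → advance +1; mR−mL=25/32 → turn +1·90°

0 40/49 200/197 1920/9653 200/197 -1 5 W
1 100/73 100/157 -8400/11461 100/157 -2 5 S
2 200/169 40/41 -1440/6929 40/41 -2 6 E
3 10/13 25/13 15/13 25/13 -1 6 N
4 200/221 200/197 4800/43537 200/197 -1 7 W
5 20/13 100/149 -1680/1937 100/149 -2 7 S
6 200/173 40/37 -480/6401 40/37 -2 8 E
7 25/32 2 39/32 2 -1 8 N
final -1 9 W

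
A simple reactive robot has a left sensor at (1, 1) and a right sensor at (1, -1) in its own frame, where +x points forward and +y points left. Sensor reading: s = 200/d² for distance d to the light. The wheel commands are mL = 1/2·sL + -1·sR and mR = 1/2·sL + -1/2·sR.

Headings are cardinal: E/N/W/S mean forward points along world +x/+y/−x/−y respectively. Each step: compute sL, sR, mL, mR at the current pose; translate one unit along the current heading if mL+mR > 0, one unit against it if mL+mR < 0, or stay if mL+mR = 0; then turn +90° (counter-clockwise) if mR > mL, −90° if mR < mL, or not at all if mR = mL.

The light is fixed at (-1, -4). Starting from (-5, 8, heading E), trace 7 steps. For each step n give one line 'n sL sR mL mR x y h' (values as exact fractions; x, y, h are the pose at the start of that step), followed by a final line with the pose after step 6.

n=0: pose=(-5,8,E); sL=100/89, sR=20/13; mL=-1130/1157, mR=-240/1157; mL+mR=-1370/1157 → advance -1; mR−mL=10/13 → turn +1·90°
n=1: pose=(-6,8,N); sL=40/41, sR=40/37; mL=-900/1517, mR=-80/1517; mL+mR=-980/1517 → advance -1; mR−mL=20/37 → turn +1·90°
n=2: pose=(-6,7,W); sL=25/17, sR=10/9; mL=-115/306, mR=55/306; mL+mR=-10/51 → advance -1; mR−mL=5/9 → turn +1·90°
n=3: pose=(-5,7,S); sL=200/109, sR=8/5; mL=-372/545, mR=64/545; mL+mR=-308/545 → advance -1; mR−mL=4/5 → turn +1·90°
n=4: pose=(-5,8,E); sL=100/89, sR=20/13; mL=-1130/1157, mR=-240/1157; mL+mR=-1370/1157 → advance -1; mR−mL=10/13 → turn +1·90°
n=5: pose=(-6,8,N); sL=40/41, sR=40/37; mL=-900/1517, mR=-80/1517; mL+mR=-980/1517 → advance -1; mR−mL=20/37 → turn +1·90°
n=6: pose=(-6,7,W); sL=25/17, sR=10/9; mL=-115/306, mR=55/306; mL+mR=-10/51 → advance -1; mR−mL=5/9 → turn +1·90°

0 100/89 20/13 -1130/1157 -240/1157 -5 8 E
1 40/41 40/37 -900/1517 -80/1517 -6 8 N
2 25/17 10/9 -115/306 55/306 -6 7 W
3 200/109 8/5 -372/545 64/545 -5 7 S
4 100/89 20/13 -1130/1157 -240/1157 -5 8 E
5 40/41 40/37 -900/1517 -80/1517 -6 8 N
6 25/17 10/9 -115/306 55/306 -6 7 W
final -5 7 S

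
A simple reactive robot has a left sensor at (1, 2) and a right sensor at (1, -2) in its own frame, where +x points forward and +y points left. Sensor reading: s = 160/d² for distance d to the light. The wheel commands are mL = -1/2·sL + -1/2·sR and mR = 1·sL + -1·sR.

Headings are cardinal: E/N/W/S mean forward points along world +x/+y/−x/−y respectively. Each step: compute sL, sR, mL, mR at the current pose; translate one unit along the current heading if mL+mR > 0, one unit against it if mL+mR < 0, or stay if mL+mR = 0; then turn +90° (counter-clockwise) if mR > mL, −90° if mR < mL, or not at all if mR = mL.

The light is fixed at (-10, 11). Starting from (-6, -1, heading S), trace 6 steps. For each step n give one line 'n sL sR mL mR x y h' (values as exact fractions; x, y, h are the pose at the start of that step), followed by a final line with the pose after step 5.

0 32/41 160/173 -6048/7093 -1024/7093 -6 -1 S
1 80/53 80/97 -6000/5141 3520/5141 -6 0 E
2 160/101 32/25 -3616/2525 768/2525 -7 0 N
3 4/5 20/13 -76/65 -48/65 -7 -1 W
4 32/41 160/173 -6048/7093 -1024/7093 -6 -1 S
5 80/53 80/97 -6000/5141 3520/5141 -6 0 E
final -7 0 N

n=0: pose=(-6,-1,S); sL=32/41, sR=160/173; mL=-6048/7093, mR=-1024/7093; mL+mR=-7072/7093 → advance -1; mR−mL=5024/7093 → turn +1·90°
n=1: pose=(-6,0,E); sL=80/53, sR=80/97; mL=-6000/5141, mR=3520/5141; mL+mR=-2480/5141 → advance -1; mR−mL=9520/5141 → turn +1·90°
n=2: pose=(-7,0,N); sL=160/101, sR=32/25; mL=-3616/2525, mR=768/2525; mL+mR=-2848/2525 → advance -1; mR−mL=4384/2525 → turn +1·90°
n=3: pose=(-7,-1,W); sL=4/5, sR=20/13; mL=-76/65, mR=-48/65; mL+mR=-124/65 → advance -1; mR−mL=28/65 → turn +1·90°
n=4: pose=(-6,-1,S); sL=32/41, sR=160/173; mL=-6048/7093, mR=-1024/7093; mL+mR=-7072/7093 → advance -1; mR−mL=5024/7093 → turn +1·90°
n=5: pose=(-6,0,E); sL=80/53, sR=80/97; mL=-6000/5141, mR=3520/5141; mL+mR=-2480/5141 → advance -1; mR−mL=9520/5141 → turn +1·90°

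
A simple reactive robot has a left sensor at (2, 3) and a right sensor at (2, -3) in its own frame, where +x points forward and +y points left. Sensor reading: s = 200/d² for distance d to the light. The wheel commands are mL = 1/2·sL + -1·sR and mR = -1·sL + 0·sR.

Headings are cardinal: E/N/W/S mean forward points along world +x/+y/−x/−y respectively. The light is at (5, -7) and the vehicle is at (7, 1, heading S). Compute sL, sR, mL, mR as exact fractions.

left sensor world pos  = (10, -1); dL² = 61
right sensor world pos = (4, -1); dR² = 37
sL = 200/61 = 200/61
sR = 200/37 = 200/37
mL = 1/2·sL + -1·sR = -8500/2257
mR = -1·sL + 0·sR = -200/61

200/61 200/37 -8500/2257 -200/61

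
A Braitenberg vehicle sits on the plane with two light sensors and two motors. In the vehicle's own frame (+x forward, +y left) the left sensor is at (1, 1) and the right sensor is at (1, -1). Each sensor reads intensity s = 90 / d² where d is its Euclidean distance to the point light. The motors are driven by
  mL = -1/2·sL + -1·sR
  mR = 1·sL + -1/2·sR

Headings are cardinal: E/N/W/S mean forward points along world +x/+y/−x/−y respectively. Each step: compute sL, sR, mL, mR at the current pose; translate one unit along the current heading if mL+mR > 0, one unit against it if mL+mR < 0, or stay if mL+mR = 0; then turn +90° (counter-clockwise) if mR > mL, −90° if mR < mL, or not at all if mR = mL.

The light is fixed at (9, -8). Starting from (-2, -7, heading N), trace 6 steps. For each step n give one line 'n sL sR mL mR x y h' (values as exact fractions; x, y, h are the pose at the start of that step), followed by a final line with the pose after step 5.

n=0: pose=(-2,-7,N); sL=45/74, sR=45/52; mL=-1125/962, mR=675/3848; mL+mR=-3825/3848 → advance -1; mR−mL=5175/3848 → turn +1·90°
n=1: pose=(-2,-8,W); sL=18/29, sR=18/29; mL=-27/29, mR=9/29; mL+mR=-18/29 → advance -1; mR−mL=36/29 → turn +1·90°
n=2: pose=(-1,-8,S); sL=45/41, sR=45/61; mL=-6435/5002, mR=3645/5002; mL+mR=-1395/2501 → advance -1; mR−mL=5040/2501 → turn +1·90°
n=3: pose=(-1,-7,E); sL=18/17, sR=10/9; mL=-251/153, mR=77/153; mL+mR=-58/51 → advance -1; mR−mL=328/153 → turn +1·90°
n=4: pose=(-2,-7,N); sL=45/74, sR=45/52; mL=-1125/962, mR=675/3848; mL+mR=-3825/3848 → advance -1; mR−mL=5175/3848 → turn +1·90°
n=5: pose=(-2,-8,W); sL=18/29, sR=18/29; mL=-27/29, mR=9/29; mL+mR=-18/29 → advance -1; mR−mL=36/29 → turn +1·90°

0 45/74 45/52 -1125/962 675/3848 -2 -7 N
1 18/29 18/29 -27/29 9/29 -2 -8 W
2 45/41 45/61 -6435/5002 3645/5002 -1 -8 S
3 18/17 10/9 -251/153 77/153 -1 -7 E
4 45/74 45/52 -1125/962 675/3848 -2 -7 N
5 18/29 18/29 -27/29 9/29 -2 -8 W
final -1 -8 S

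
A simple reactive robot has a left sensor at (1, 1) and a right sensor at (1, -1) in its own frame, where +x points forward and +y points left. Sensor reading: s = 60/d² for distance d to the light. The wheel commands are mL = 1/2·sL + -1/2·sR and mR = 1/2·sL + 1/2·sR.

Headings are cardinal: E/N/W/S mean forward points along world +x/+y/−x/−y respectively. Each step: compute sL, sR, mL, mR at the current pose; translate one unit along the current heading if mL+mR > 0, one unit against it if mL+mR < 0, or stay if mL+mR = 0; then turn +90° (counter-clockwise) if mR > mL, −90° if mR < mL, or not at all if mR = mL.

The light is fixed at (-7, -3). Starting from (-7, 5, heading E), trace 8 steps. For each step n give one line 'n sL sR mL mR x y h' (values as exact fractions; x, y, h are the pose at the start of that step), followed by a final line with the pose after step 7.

0 30/41 6/5 -48/205 198/205 -7 5 E
1 20/27 12/17 8/459 332/459 -6 5 N
2 15/16 3/5 27/160 123/160 -6 6 W
3 12/13 12/13 0 12/13 -7 6 S
4 30/41 6/5 -48/205 198/205 -7 5 E
5 20/27 12/17 8/459 332/459 -6 5 N
6 15/16 3/5 27/160 123/160 -6 6 W
7 12/13 12/13 0 12/13 -7 6 S
final -7 5 E

n=0: pose=(-7,5,E); sL=30/41, sR=6/5; mL=-48/205, mR=198/205; mL+mR=30/41 → advance +1; mR−mL=6/5 → turn +1·90°
n=1: pose=(-6,5,N); sL=20/27, sR=12/17; mL=8/459, mR=332/459; mL+mR=20/27 → advance +1; mR−mL=12/17 → turn +1·90°
n=2: pose=(-6,6,W); sL=15/16, sR=3/5; mL=27/160, mR=123/160; mL+mR=15/16 → advance +1; mR−mL=3/5 → turn +1·90°
n=3: pose=(-7,6,S); sL=12/13, sR=12/13; mL=0, mR=12/13; mL+mR=12/13 → advance +1; mR−mL=12/13 → turn +1·90°
n=4: pose=(-7,5,E); sL=30/41, sR=6/5; mL=-48/205, mR=198/205; mL+mR=30/41 → advance +1; mR−mL=6/5 → turn +1·90°
n=5: pose=(-6,5,N); sL=20/27, sR=12/17; mL=8/459, mR=332/459; mL+mR=20/27 → advance +1; mR−mL=12/17 → turn +1·90°
n=6: pose=(-6,6,W); sL=15/16, sR=3/5; mL=27/160, mR=123/160; mL+mR=15/16 → advance +1; mR−mL=3/5 → turn +1·90°
n=7: pose=(-7,6,S); sL=12/13, sR=12/13; mL=0, mR=12/13; mL+mR=12/13 → advance +1; mR−mL=12/13 → turn +1·90°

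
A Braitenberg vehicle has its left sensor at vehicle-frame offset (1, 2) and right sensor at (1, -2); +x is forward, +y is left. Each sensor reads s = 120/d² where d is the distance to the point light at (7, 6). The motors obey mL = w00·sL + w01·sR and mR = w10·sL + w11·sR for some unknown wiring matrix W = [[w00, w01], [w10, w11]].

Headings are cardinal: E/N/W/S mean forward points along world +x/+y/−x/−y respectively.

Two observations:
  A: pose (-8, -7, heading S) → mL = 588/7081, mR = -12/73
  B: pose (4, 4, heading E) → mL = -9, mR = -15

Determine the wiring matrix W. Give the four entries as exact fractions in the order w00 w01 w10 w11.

obs A: pose=(-8,-7,S) → sL=24/73, sR=24/97, mL=588/7081, mR=-12/73
obs B: pose=(4,4,E) → sL=30, sR=6, mL=-9, mR=-15
sensor matrix S = [[24/73, 24/97], [30, 6]]; det S = -38592/7081
solve [mL_A; mL_B] = S·[w00; w01] and [mR_A; mR_B] = S·[w10; w11]:
  w00 = -1/2, w01 = 1, w10 = -1/2, w11 = 0

-1/2 1 -1/2 0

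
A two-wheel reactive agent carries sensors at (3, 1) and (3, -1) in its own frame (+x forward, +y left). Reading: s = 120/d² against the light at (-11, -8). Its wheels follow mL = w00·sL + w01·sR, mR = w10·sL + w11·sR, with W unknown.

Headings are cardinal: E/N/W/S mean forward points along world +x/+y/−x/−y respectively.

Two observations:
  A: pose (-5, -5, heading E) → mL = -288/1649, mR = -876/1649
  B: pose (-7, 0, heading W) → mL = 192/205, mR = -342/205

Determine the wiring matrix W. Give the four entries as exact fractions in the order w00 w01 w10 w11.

1 -1 -1 1/2

obs A: pose=(-5,-5,E) → sL=120/97, sR=24/17, mL=-288/1649, mR=-876/1649
obs B: pose=(-7,0,W) → sL=12/5, sR=60/41, mL=192/205, mR=-342/205
sensor matrix S = [[120/97, 24/17], [12/5, 60/41]]; det S = -533376/338045
solve [mL_A; mL_B] = S·[w00; w01] and [mR_A; mR_B] = S·[w10; w11]:
  w00 = 1, w01 = -1, w10 = -1, w11 = 1/2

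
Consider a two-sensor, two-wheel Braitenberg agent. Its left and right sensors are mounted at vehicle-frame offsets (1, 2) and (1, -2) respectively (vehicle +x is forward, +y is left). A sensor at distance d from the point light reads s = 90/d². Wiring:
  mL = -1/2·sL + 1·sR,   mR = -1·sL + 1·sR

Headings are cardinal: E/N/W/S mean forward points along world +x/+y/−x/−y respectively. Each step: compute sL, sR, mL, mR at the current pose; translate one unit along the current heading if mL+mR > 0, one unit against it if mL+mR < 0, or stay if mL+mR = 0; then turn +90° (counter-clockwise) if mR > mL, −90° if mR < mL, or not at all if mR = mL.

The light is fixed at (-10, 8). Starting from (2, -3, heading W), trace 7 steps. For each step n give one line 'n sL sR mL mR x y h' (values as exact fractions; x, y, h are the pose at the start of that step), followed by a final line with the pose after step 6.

0 9/29 45/101 1701/5858 396/2929 2 -3 W
1 90/181 90/269 4185/48689 -7920/48689 1 -3 N
2 45/122 9/34 333/4148 -108/1037 1 -4 E
3 90/313 90/233 17685/72929 7200/72929 0 -4 S
4 5/17 45/101 1025/3434 260/1717 0 -5 W
5 90/193 18/53 1089/10229 -1296/10229 -1 -5 N
6 45/122 45/178 1485/21716 -630/5429 -1 -6 E
final -2 -6 S

n=0: pose=(2,-3,W); sL=9/29, sR=45/101; mL=1701/5858, mR=396/2929; mL+mR=2493/5858 → advance +1; mR−mL=-9/58 → turn -1·90°
n=1: pose=(1,-3,N); sL=90/181, sR=90/269; mL=4185/48689, mR=-7920/48689; mL+mR=-3735/48689 → advance -1; mR−mL=-45/181 → turn -1·90°
n=2: pose=(1,-4,E); sL=45/122, sR=9/34; mL=333/4148, mR=-108/1037; mL+mR=-99/4148 → advance -1; mR−mL=-45/244 → turn -1·90°
n=3: pose=(0,-4,S); sL=90/313, sR=90/233; mL=17685/72929, mR=7200/72929; mL+mR=24885/72929 → advance +1; mR−mL=-45/313 → turn -1·90°
n=4: pose=(0,-5,W); sL=5/17, sR=45/101; mL=1025/3434, mR=260/1717; mL+mR=1545/3434 → advance +1; mR−mL=-5/34 → turn -1·90°
n=5: pose=(-1,-5,N); sL=90/193, sR=18/53; mL=1089/10229, mR=-1296/10229; mL+mR=-207/10229 → advance -1; mR−mL=-45/193 → turn -1·90°
n=6: pose=(-1,-6,E); sL=45/122, sR=45/178; mL=1485/21716, mR=-630/5429; mL+mR=-1035/21716 → advance -1; mR−mL=-45/244 → turn -1·90°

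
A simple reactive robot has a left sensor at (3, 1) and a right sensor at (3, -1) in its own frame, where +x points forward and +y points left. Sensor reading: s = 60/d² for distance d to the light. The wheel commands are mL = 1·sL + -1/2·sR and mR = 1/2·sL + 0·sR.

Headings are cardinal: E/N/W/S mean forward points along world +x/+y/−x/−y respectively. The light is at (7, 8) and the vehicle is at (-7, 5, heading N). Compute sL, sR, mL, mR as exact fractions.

left sensor world pos  = (-8, 8); dL² = 225
right sensor world pos = (-6, 8); dR² = 169
sL = 60/225 = 4/15
sR = 60/169 = 60/169
mL = 1·sL + -1/2·sR = 226/2535
mR = 1/2·sL + 0·sR = 2/15

4/15 60/169 226/2535 2/15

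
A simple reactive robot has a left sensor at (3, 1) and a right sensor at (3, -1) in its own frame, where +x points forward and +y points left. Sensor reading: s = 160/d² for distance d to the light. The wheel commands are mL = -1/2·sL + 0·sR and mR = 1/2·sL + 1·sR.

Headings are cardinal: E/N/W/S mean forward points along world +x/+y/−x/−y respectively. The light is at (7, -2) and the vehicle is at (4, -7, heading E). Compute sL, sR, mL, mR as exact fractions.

left sensor world pos  = (7, -6); dL² = 16
right sensor world pos = (7, -8); dR² = 36
sL = 160/16 = 10
sR = 160/36 = 40/9
mL = -1/2·sL + 0·sR = -5
mR = 1/2·sL + 1·sR = 85/9

10 40/9 -5 85/9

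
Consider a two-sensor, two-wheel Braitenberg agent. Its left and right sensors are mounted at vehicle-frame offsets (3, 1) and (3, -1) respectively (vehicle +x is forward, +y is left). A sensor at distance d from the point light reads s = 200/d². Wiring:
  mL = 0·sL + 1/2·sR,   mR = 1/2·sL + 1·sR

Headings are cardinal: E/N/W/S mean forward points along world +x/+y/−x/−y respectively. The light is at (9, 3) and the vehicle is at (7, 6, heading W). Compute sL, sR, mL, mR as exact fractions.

200/29 200/41 100/41 9900/1189

left sensor world pos  = (4, 5); dL² = 29
right sensor world pos = (4, 7); dR² = 41
sL = 200/29 = 200/29
sR = 200/41 = 200/41
mL = 0·sL + 1/2·sR = 100/41
mR = 1/2·sL + 1·sR = 9900/1189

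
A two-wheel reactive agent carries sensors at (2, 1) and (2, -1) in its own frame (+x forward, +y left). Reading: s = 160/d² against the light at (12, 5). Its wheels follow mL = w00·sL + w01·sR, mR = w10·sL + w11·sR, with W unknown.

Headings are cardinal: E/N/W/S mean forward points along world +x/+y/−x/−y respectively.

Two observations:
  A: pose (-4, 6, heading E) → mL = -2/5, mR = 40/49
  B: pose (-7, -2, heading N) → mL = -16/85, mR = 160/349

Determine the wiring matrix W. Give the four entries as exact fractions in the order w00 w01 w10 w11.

obs A: pose=(-4,6,E) → sL=4/5, sR=40/49, mL=-2/5, mR=40/49
obs B: pose=(-7,-2,N) → sL=32/85, sR=160/349, mL=-16/85, mR=160/349
sensor matrix S = [[4/5, 40/49], [32/85, 160/349]]; det S = 17280/290717
solve [mL_A; mL_B] = S·[w00; w01] and [mR_A; mR_B] = S·[w10; w11]:
  w00 = -1/2, w01 = 0, w10 = 0, w11 = 1

-1/2 0 0 1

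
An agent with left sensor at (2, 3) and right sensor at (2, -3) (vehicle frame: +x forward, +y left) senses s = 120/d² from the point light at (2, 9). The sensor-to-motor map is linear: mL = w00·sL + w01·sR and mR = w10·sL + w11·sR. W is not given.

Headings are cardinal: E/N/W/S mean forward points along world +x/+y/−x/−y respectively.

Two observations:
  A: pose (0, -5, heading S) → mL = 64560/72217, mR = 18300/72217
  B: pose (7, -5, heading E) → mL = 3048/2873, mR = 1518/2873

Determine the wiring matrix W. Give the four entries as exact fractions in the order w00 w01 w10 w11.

1 1 1 -1/2

obs A: pose=(0,-5,S) → sL=120/257, sR=120/281, mL=64560/72217, mR=18300/72217
obs B: pose=(7,-5,E) → sL=12/17, sR=60/169, mL=3048/2873, mR=1518/2873
sensor matrix S = [[120/257, 120/281], [12/17, 60/169]]; det S = -28149120/207479441
solve [mL_A; mL_B] = S·[w00; w01] and [mR_A; mR_B] = S·[w10; w11]:
  w00 = 1, w01 = 1, w10 = 1, w11 = -1/2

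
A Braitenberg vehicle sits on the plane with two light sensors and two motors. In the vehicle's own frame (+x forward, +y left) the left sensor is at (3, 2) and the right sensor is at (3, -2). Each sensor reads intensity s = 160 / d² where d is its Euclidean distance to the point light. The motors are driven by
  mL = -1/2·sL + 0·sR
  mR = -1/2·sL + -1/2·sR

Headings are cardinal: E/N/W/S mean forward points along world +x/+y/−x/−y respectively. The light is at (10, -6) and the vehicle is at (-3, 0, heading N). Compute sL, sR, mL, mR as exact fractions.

80/153 80/101 -40/153 -10160/15453

left sensor world pos  = (-5, 3); dL² = 306
right sensor world pos = (-1, 3); dR² = 202
sL = 160/306 = 80/153
sR = 160/202 = 80/101
mL = -1/2·sL + 0·sR = -40/153
mR = -1/2·sL + -1/2·sR = -10160/15453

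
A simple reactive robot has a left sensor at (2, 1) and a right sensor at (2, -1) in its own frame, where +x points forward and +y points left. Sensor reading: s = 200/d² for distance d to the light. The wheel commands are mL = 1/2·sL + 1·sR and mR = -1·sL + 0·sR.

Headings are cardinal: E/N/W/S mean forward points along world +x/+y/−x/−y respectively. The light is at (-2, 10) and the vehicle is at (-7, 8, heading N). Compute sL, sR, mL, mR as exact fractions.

50/9 25/2 275/18 -50/9

left sensor world pos  = (-8, 10); dL² = 36
right sensor world pos = (-6, 10); dR² = 16
sL = 200/36 = 50/9
sR = 200/16 = 25/2
mL = 1/2·sL + 1·sR = 275/18
mR = -1·sL + 0·sR = -50/9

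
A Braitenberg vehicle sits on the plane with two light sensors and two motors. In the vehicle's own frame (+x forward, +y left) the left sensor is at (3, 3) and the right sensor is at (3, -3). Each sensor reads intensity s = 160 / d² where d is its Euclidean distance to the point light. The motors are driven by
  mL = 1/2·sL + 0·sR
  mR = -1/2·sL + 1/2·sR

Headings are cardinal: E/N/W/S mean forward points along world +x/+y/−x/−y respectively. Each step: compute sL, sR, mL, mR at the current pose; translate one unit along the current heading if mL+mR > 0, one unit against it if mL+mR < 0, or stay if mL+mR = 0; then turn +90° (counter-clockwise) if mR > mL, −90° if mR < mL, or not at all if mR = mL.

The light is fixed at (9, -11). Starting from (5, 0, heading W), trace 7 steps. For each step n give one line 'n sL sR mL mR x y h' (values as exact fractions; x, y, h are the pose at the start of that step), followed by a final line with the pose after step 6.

n=0: pose=(5,0,W); sL=160/113, sR=32/49; mL=80/113, mR=-2112/5537; mL+mR=16/49 → advance +1; mR−mL=-6032/5537 → turn -1·90°
n=1: pose=(4,0,N); sL=8/13, sR=4/5; mL=4/13, mR=6/65; mL+mR=2/5 → advance +1; mR−mL=-14/65 → turn -1·90°
n=2: pose=(4,1,E); sL=160/229, sR=32/17; mL=80/229, mR=2304/3893; mL+mR=16/17 → advance +1; mR−mL=944/3893 → turn +1·90°
n=3: pose=(5,1,N); sL=80/137, sR=80/113; mL=40/137, mR=960/15481; mL+mR=40/113 → advance +1; mR−mL=-3560/15481 → turn -1·90°
n=4: pose=(5,2,E); sL=160/257, sR=160/101; mL=80/257, mR=12480/25957; mL+mR=80/101 → advance +1; mR−mL=4400/25957 → turn +1·90°
n=5: pose=(6,2,N); sL=40/73, sR=5/8; mL=20/73, mR=45/1168; mL+mR=5/16 → advance +1; mR−mL=-275/1168 → turn -1·90°
n=6: pose=(6,3,E); sL=160/289, sR=160/121; mL=80/289, mR=13440/34969; mL+mR=80/121 → advance +1; mR−mL=3760/34969 → turn +1·90°

0 160/113 32/49 80/113 -2112/5537 5 0 W
1 8/13 4/5 4/13 6/65 4 0 N
2 160/229 32/17 80/229 2304/3893 4 1 E
3 80/137 80/113 40/137 960/15481 5 1 N
4 160/257 160/101 80/257 12480/25957 5 2 E
5 40/73 5/8 20/73 45/1168 6 2 N
6 160/289 160/121 80/289 13440/34969 6 3 E
final 7 3 N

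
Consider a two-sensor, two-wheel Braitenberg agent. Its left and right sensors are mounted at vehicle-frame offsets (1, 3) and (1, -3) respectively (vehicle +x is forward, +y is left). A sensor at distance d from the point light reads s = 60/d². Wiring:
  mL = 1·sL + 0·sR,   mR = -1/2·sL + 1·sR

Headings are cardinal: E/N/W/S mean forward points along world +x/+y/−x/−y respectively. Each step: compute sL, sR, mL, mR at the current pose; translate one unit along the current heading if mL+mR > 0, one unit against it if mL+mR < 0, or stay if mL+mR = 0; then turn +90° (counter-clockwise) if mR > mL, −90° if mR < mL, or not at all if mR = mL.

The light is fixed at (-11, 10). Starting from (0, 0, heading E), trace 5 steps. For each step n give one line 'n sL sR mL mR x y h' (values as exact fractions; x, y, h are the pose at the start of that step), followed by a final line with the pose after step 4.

0 60/193 60/313 60/193 2190/60409 0 0 E
1 30/173 30/101 30/173 3675/17473 1 0 S
2 60/233 12/73 60/233 606/17009 1 -1 E
3 3/20 15/61 3/20 417/2440 2 -1 S
4 60/277 60/421 60/277 3990/116617 2 -2 E
final 3 -2 S

n=0: pose=(0,0,E); sL=60/193, sR=60/313; mL=60/193, mR=2190/60409; mL+mR=20970/60409 → advance +1; mR−mL=-16590/60409 → turn -1·90°
n=1: pose=(1,0,S); sL=30/173, sR=30/101; mL=30/173, mR=3675/17473; mL+mR=6705/17473 → advance +1; mR−mL=645/17473 → turn +1·90°
n=2: pose=(1,-1,E); sL=60/233, sR=12/73; mL=60/233, mR=606/17009; mL+mR=4986/17009 → advance +1; mR−mL=-3774/17009 → turn -1·90°
n=3: pose=(2,-1,S); sL=3/20, sR=15/61; mL=3/20, mR=417/2440; mL+mR=783/2440 → advance +1; mR−mL=51/2440 → turn +1·90°
n=4: pose=(2,-2,E); sL=60/277, sR=60/421; mL=60/277, mR=3990/116617; mL+mR=29250/116617 → advance +1; mR−mL=-21270/116617 → turn -1·90°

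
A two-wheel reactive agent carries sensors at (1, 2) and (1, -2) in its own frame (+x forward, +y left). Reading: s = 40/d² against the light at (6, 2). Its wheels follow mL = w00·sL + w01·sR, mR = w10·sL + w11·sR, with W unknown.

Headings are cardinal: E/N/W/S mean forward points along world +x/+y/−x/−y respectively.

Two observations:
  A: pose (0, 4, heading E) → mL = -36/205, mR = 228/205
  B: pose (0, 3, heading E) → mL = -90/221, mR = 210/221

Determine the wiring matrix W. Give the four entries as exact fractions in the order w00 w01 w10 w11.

-1 1/2 -1/2 1

obs A: pose=(0,4,E) → sL=40/41, sR=8/5, mL=-36/205, mR=228/205
obs B: pose=(0,3,E) → sL=20/17, sR=20/13, mL=-90/221, mR=210/221
sensor matrix S = [[40/41, 8/5], [20/17, 20/13]]; det S = -3456/9061
solve [mL_A; mL_B] = S·[w00; w01] and [mR_A; mR_B] = S·[w10; w11]:
  w00 = -1, w01 = 1/2, w10 = -1/2, w11 = 1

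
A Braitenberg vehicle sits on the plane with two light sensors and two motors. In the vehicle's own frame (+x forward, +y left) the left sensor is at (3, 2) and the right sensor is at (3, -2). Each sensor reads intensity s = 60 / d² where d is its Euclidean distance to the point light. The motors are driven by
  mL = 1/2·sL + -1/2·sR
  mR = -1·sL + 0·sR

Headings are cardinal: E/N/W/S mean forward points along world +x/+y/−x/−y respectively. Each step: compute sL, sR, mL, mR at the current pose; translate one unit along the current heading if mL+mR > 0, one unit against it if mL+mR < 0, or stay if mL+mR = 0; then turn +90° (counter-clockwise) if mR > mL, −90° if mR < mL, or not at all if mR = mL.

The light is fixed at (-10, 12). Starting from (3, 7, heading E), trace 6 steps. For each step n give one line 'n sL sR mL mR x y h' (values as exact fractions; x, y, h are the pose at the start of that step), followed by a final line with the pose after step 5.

0 12/53 12/61 48/3233 -12/53 3 7 E
1 3/13 15/41 -36/533 -3/13 2 7 S
2 20/39 12/17 -64/663 -20/39 2 8 W
3 30/61 30/113 780/6893 -30/61 3 8 N
4 12/53 12/61 48/3233 -12/53 3 7 E
5 3/13 15/41 -36/533 -3/13 2 7 S
final 2 8 W

n=0: pose=(3,7,E); sL=12/53, sR=12/61; mL=48/3233, mR=-12/53; mL+mR=-684/3233 → advance -1; mR−mL=-780/3233 → turn -1·90°
n=1: pose=(2,7,S); sL=3/13, sR=15/41; mL=-36/533, mR=-3/13; mL+mR=-159/533 → advance -1; mR−mL=-87/533 → turn -1·90°
n=2: pose=(2,8,W); sL=20/39, sR=12/17; mL=-64/663, mR=-20/39; mL+mR=-404/663 → advance -1; mR−mL=-92/221 → turn -1·90°
n=3: pose=(3,8,N); sL=30/61, sR=30/113; mL=780/6893, mR=-30/61; mL+mR=-2610/6893 → advance -1; mR−mL=-4170/6893 → turn -1·90°
n=4: pose=(3,7,E); sL=12/53, sR=12/61; mL=48/3233, mR=-12/53; mL+mR=-684/3233 → advance -1; mR−mL=-780/3233 → turn -1·90°
n=5: pose=(2,7,S); sL=3/13, sR=15/41; mL=-36/533, mR=-3/13; mL+mR=-159/533 → advance -1; mR−mL=-87/533 → turn -1·90°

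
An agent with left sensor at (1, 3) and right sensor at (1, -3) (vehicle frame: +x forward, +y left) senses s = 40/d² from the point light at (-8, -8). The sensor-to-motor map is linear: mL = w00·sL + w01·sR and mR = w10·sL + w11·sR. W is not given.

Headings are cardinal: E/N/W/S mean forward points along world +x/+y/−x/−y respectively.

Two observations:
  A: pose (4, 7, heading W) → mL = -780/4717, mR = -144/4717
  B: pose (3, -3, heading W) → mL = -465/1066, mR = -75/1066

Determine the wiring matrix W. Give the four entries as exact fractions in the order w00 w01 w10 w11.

obs A: pose=(4,7,W) → sL=8/53, sR=8/89, mL=-780/4717, mR=-144/4717
obs B: pose=(3,-3,W) → sL=5/13, sR=10/41, mL=-465/1066, mR=-75/1066
sensor matrix S = [[8/53, 8/89], [5/13, 10/41]]; det S = 5640/2514161
solve [mL_A; mL_B] = S·[w00; w01] and [mR_A; mR_B] = S·[w10; w11]:
  w00 = -1/2, w01 = -1, w10 = -1/2, w11 = 1/2

-1/2 -1 -1/2 1/2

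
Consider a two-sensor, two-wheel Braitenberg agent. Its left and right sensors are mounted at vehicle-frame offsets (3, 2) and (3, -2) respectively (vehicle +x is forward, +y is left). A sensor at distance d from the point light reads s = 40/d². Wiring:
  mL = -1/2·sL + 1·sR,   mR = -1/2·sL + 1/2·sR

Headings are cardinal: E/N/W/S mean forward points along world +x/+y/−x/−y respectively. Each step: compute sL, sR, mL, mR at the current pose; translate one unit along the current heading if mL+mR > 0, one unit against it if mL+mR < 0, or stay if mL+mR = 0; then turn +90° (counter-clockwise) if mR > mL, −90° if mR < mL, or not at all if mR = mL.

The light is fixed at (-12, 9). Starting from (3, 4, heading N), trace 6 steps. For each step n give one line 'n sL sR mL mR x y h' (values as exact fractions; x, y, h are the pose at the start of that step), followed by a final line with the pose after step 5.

n=0: pose=(3,4,N); sL=40/173, sR=40/293; mL=1060/50689, mR=-2400/50689; mL+mR=-1340/50689 → advance -1; mR−mL=-20/293 → turn -1·90°
n=1: pose=(3,3,E); sL=2/17, sR=10/97; mL=73/1649, mR=-12/1649; mL+mR=61/1649 → advance +1; mR−mL=-5/97 → turn -1·90°
n=2: pose=(4,3,S); sL=8/81, sR=40/277; mL=2132/22437, mR=512/22437; mL+mR=2644/22437 → advance +1; mR−mL=-20/277 → turn -1·90°
n=3: pose=(4,2,W); sL=4/25, sR=20/97; mL=306/2425, mR=56/2425; mL+mR=362/2425 → advance +1; mR−mL=-10/97 → turn -1·90°
n=4: pose=(3,2,N); sL=8/37, sR=8/61; mL=52/2257, mR=-96/2257; mL+mR=-44/2257 → advance -1; mR−mL=-4/61 → turn -1·90°
n=5: pose=(3,1,E); sL=1/9, sR=5/53; mL=37/954, mR=-4/477; mL+mR=29/954 → advance +1; mR−mL=-5/106 → turn -1·90°

0 40/173 40/293 1060/50689 -2400/50689 3 4 N
1 2/17 10/97 73/1649 -12/1649 3 3 E
2 8/81 40/277 2132/22437 512/22437 4 3 S
3 4/25 20/97 306/2425 56/2425 4 2 W
4 8/37 8/61 52/2257 -96/2257 3 2 N
5 1/9 5/53 37/954 -4/477 3 1 E
final 4 1 S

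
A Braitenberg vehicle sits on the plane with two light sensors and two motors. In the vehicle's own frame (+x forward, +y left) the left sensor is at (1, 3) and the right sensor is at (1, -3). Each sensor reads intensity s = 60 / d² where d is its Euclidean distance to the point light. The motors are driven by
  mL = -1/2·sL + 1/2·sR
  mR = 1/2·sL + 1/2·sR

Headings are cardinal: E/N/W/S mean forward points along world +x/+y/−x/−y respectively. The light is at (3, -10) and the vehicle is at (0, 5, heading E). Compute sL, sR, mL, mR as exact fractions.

left sensor world pos  = (1, 8); dL² = 328
right sensor world pos = (1, 2); dR² = 148
sL = 60/328 = 15/82
sR = 60/148 = 15/37
mL = -1/2·sL + 1/2·sR = 675/6068
mR = 1/2·sL + 1/2·sR = 1785/6068

15/82 15/37 675/6068 1785/6068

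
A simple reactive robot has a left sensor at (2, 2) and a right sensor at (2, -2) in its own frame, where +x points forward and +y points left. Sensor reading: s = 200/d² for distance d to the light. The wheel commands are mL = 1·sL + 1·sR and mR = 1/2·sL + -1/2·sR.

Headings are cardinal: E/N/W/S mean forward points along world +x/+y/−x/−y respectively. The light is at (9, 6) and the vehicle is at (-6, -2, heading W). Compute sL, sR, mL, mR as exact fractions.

200/389 8/13 5712/5057 -256/5057

left sensor world pos  = (-8, -4); dL² = 389
right sensor world pos = (-8, 0); dR² = 325
sL = 200/389 = 200/389
sR = 200/325 = 8/13
mL = 1·sL + 1·sR = 5712/5057
mR = 1/2·sL + -1/2·sR = -256/5057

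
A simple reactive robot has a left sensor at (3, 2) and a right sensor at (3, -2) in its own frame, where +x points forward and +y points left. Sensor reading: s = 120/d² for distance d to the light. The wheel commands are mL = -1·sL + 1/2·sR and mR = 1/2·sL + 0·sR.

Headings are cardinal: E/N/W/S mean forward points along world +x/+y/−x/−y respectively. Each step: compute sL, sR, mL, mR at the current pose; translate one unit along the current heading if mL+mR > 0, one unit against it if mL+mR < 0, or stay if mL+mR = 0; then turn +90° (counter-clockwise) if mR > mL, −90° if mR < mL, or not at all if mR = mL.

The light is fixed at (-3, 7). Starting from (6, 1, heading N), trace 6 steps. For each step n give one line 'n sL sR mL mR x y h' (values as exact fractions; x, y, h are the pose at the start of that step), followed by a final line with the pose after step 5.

n=0: pose=(6,1,N); sL=60/29, sR=12/13; mL=-606/377, mR=30/29; mL+mR=-216/377 → advance -1; mR−mL=996/377 → turn +1·90°
n=1: pose=(6,0,W); sL=40/39, sR=120/61; mL=-100/2379, mR=20/39; mL+mR=1120/2379 → advance +1; mR−mL=440/793 → turn +1·90°
n=2: pose=(5,0,S); sL=3/5, sR=15/17; mL=-27/170, mR=3/10; mL+mR=12/85 → advance +1; mR−mL=39/85 → turn +1·90°
n=3: pose=(5,-1,E); sL=120/157, sR=120/221; mL=-17100/34697, mR=60/157; mL+mR=-3840/34697 → advance -1; mR−mL=30360/34697 → turn +1·90°
n=4: pose=(4,-1,N); sL=12/5, sR=60/53; mL=-486/265, mR=6/5; mL+mR=-168/265 → advance -1; mR−mL=804/265 → turn +1·90°
n=5: pose=(4,-2,W); sL=120/137, sR=24/13; mL=84/1781, mR=60/137; mL+mR=864/1781 → advance +1; mR−mL=696/1781 → turn +1·90°

0 60/29 12/13 -606/377 30/29 6 1 N
1 40/39 120/61 -100/2379 20/39 6 0 W
2 3/5 15/17 -27/170 3/10 5 0 S
3 120/157 120/221 -17100/34697 60/157 5 -1 E
4 12/5 60/53 -486/265 6/5 4 -1 N
5 120/137 24/13 84/1781 60/137 4 -2 W
final 3 -2 S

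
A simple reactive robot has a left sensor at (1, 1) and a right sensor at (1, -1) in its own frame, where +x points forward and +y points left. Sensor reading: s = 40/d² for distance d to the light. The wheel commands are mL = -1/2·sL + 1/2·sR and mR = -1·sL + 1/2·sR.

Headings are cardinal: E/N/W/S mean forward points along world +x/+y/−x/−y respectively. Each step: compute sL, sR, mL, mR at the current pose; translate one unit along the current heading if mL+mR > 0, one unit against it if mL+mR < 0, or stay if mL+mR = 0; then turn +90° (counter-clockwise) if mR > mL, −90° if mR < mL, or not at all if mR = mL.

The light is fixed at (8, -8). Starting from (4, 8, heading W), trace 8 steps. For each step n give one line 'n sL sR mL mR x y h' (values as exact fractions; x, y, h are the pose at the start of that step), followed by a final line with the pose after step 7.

n=0: pose=(4,8,W); sL=4/25, sR=20/157; mL=-64/3925, mR=-378/3925; mL+mR=-442/3925 → advance -1; mR−mL=-2/25 → turn -1·90°
n=1: pose=(5,8,N); sL=8/61, sR=40/293; mL=48/17873, mR=-1124/17873; mL+mR=-1076/17873 → advance -1; mR−mL=-4/61 → turn -1·90°
n=2: pose=(5,7,E); sL=2/13, sR=1/5; mL=3/130, mR=-7/130; mL+mR=-2/65 → advance -1; mR−mL=-1/13 → turn -1·90°
n=3: pose=(4,7,S); sL=8/41, sR=40/221; mL=-64/9061, mR=-948/9061; mL+mR=-1012/9061 → advance -1; mR−mL=-4/41 → turn -1·90°
n=4: pose=(4,8,W); sL=4/25, sR=20/157; mL=-64/3925, mR=-378/3925; mL+mR=-442/3925 → advance -1; mR−mL=-2/25 → turn -1·90°
n=5: pose=(5,8,N); sL=8/61, sR=40/293; mL=48/17873, mR=-1124/17873; mL+mR=-1076/17873 → advance -1; mR−mL=-4/61 → turn -1·90°
n=6: pose=(5,7,E); sL=2/13, sR=1/5; mL=3/130, mR=-7/130; mL+mR=-2/65 → advance -1; mR−mL=-1/13 → turn -1·90°
n=7: pose=(4,7,S); sL=8/41, sR=40/221; mL=-64/9061, mR=-948/9061; mL+mR=-1012/9061 → advance -1; mR−mL=-4/41 → turn -1·90°

0 4/25 20/157 -64/3925 -378/3925 4 8 W
1 8/61 40/293 48/17873 -1124/17873 5 8 N
2 2/13 1/5 3/130 -7/130 5 7 E
3 8/41 40/221 -64/9061 -948/9061 4 7 S
4 4/25 20/157 -64/3925 -378/3925 4 8 W
5 8/61 40/293 48/17873 -1124/17873 5 8 N
6 2/13 1/5 3/130 -7/130 5 7 E
7 8/41 40/221 -64/9061 -948/9061 4 7 S
final 4 8 W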